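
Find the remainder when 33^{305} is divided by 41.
By Fermat: 33^{40} ≡ 1 (mod 41). 305 = 7×40 + 25. So 33^{305} ≡ 33^{25} ≡ 32 (mod 41)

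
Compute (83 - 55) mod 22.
6

(83 - 55) = 28
28 mod 22 = 6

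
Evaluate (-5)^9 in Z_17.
(-5) ≡ 12 (mod 17). 9 = 8 + 1 (binary 1001). Repeated squaring mod 17: 12^1 ≡ 12; 12^2 ≡ 12² = 144 ≡ 8; 12^4 ≡ 8² = 64 ≡ 13; 12^8 ≡ 13² = 169 ≡ 16. Multiply: (-5)^9 ≡ 12^8 × 12^1 ≡ 16 × 12 (mod 17): 16 × 12 = 192 ≡ 5. So (-5)^9 ≡ 5 (mod 17).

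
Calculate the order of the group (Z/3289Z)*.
2640

Prime factorization: 3289 = 11 × 13 × 23
Using the formula φ(n) = n × Π(1 - 1/p) for each prime factor p:
φ(3289) = 3289 × (1 - 1/11) × (1 - 1/13) × (1 - 1/23)
φ(3289) = 2640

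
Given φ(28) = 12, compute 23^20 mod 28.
By Euler: 23^{12} ≡ 1 (mod 28) since gcd(23, 28) = 1. 20 = 1×12 + 8. So 23^{20} ≡ 23^{8} ≡ 25 (mod 28)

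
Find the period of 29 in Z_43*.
Powers of 29 mod 43: 29^1≡29, 29^2≡24, 29^3≡8, 29^4≡17, 29^5≡20, 29^6≡21, 29^7≡7, 29^8≡31, 29^9≡39, 29^10≡13, 29^11≡33, 29^12≡11, 29^13≡18, 29^14≡6, 29^15≡2, 29^16≡15, 29^17≡5, 29^18≡16, 29^19≡34, 29^20≡40, 29^21≡42, 29^22≡14, 29^23≡19, 29^24≡35, 29^25≡26, 29^26≡23, 29^27≡22, 29^28≡36, 29^29≡12, 29^30≡4, 29^31≡30, 29^32≡10, 29^33≡32, 29^34≡25, 29^35≡37, 29^36≡41, 29^37≡28, 29^38≡38, 29^39≡27, 29^40≡9, 29^41≡3, 29^42≡1. Order = 42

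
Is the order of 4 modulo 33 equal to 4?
No, the actual order is 5, not 4.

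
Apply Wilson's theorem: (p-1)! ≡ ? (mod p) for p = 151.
By Wilson's theorem, (150)! ≡ -1 ≡ 150 (mod 151)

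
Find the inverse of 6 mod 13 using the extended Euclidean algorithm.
Extended GCD: 6(-2) + 13(1) = 1. So 6^(-1) ≡ 11 ≡ 11 (mod 13). Verify: 6 × 11 = 66 ≡ 1 (mod 13)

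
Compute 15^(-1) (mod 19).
15^(-1) ≡ 14 (mod 19). Verification: 15 × 14 = 210 ≡ 1 (mod 19)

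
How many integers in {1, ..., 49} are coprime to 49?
42

Prime factorization: 49 = 7^2
Using the formula φ(n) = n × Π(1 - 1/p) for each prime factor p:
φ(49) = 49 × (1 - 1/7)
φ(49) = 42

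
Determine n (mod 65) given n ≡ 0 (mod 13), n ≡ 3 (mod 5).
13

Using the Chinese Remainder Theorem:
M = product of moduli = 65
For equation 1: M_1 = 5, 5 ≡ 5 (mod 13), inverse of 5 mod 13 is 8 (check: 5 × 8 = 40 ≡ 1 (mod 13))
For equation 2: M_2 = 13, 13 ≡ 3 (mod 5), inverse of 13 mod 5 is 2 (check: 3 × 2 = 6 ≡ 1 (mod 5))
Combine: n ≡ Σ r_i×M_i×(M_i⁻¹ mod m_i) = 0×5×8 + 3×13×2 = 0 + 78 = 78
78 mod 65 = 13
n ≡ 13 (mod 65)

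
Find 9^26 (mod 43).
Using repeated squaring. 26 = 16 + 8 + 2 (binary 11010). Repeated squaring mod 43: 9^1 ≡ 9; 9^2 ≡ 9² = 81 ≡ 38; 9^4 ≡ 38² = 1444 ≡ 25; 9^8 ≡ 25² = 625 ≡ 23; 9^16 ≡ 23² = 529 ≡ 13. Multiply: 9^26 = 9^16 × 9^8 × 9^2 ≡ 13 × 23 × 38 (mod 43): 13 × 23 = 299 ≡ 41; 41 × 38 = 1558 ≡ 10. So 9^26 ≡ 10 (mod 43).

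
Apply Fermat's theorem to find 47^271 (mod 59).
By Fermat: 47^{58} ≡ 1 (mod 59). 271 = 4×58 + 39. So 47^{271} ≡ 47^{39} ≡ 44 (mod 59)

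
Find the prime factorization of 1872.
2^4 × 3^2 × 13

Divide by primes starting from smallest:
1872 ÷ 2 = 936
936 ÷ 2 = 468
468 ÷ 2 = 234
234 ÷ 2 = 117
117 ÷ 3 = 39
39 ÷ 3 = 13
13 ÷ 13 = 1

1872 = 2^4 × 3^2 × 13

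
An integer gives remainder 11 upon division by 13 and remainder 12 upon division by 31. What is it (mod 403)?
M = 13 × 31 = 403. M₁ = 31, y₁ ≡ 8 (mod 13). M₂ = 13, y₂ ≡ 12 (mod 31). n = 11×31×8 + 12×13×12 ≡ 167 (mod 403). The smallest positive such number is 167.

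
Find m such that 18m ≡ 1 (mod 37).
18^(-1) ≡ 35 (mod 37). Verification: 18 × 35 = 630 ≡ 1 (mod 37)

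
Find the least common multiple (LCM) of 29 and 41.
1189

First find GCD(29, 41) using the Euclidean algorithm:
29 = 0 × 41 + 29
41 = 1 × 29 + 12
29 = 2 × 12 + 5
12 = 2 × 5 + 2
5 = 2 × 2 + 1
2 = 2 × 1 + 0
GCD(29, 41) = 1

LCM formula: LCM(a, b) = (a × b) / GCD(a, b)
LCM(29, 41) = (29 × 41) / 1
LCM(29, 41) = 1189 / 1
LCM(29, 41) = 1189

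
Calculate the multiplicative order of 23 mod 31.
Powers of 23 mod 31: 23^1≡23, 23^2≡2, 23^3≡15, 23^4≡4, 23^5≡30, 23^6≡8, 23^7≡29, 23^8≡16, 23^9≡27, 23^10≡1. Order = 10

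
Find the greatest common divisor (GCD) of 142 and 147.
1

Using the Euclidean algorithm:
142 = 0 × 147 + 142
147 = 1 × 142 + 5
142 = 28 × 5 + 2
5 = 2 × 2 + 1
2 = 2 × 1 + 0

GCD(142, 147) = 1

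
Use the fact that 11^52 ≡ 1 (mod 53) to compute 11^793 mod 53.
By Fermat: 11^{52} ≡ 1 (mod 53). 793 ≡ 13 (mod 52). So 11^{793} ≡ 11^{13} ≡ 52 (mod 53)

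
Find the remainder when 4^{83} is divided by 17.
By Fermat: 4^{16} ≡ 1 (mod 17). 83 = 5×16 + 3. So 4^{83} ≡ 4^{3} ≡ 13 (mod 17)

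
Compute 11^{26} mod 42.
37

Using successive squaring:
Binary expansion of 26: 11010
Powers of 11 mod 42 (each is the square of the previous):
  11^1 ≡ 11 (mod 42)
  11^2 ≡ 11² = 121 ≡ 37 (mod 42)
  11^4 ≡ 37² = 1369 ≡ 25 (mod 42)
  11^8 ≡ 25² = 625 ≡ 37 (mod 42)
  11^16 ≡ 37² = 1369 ≡ 25 (mod 42)
26 = 16 + 8 + 2, so 11^26 = 11^16 × 11^8 × 11^2 ≡ 25 × 37 × 37 (mod 42)
Multiplying step by step:
  25 × 37 = 925 ≡ 1 (mod 42)
  1 × 37 = 37 ≡ 37 (mod 42)
Result: 11^26 ≡ 37 (mod 42)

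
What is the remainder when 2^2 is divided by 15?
2 = 2 (binary 10). Repeated squaring mod 15: 2^1 ≡ 2; 2^2 ≡ 2² = 4 ≡ 4. So 2^2 ≡ 4 (mod 15).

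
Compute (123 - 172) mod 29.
9

(123 - 172) = -49
-49 mod 29 = 9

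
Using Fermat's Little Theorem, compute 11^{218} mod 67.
39

By Fermat's Little Theorem, a^(p-1) ≡ 1 (mod p) for prime p and gcd(a, p) = 1
Here p = 67, so 11^66 ≡ 1 (mod 67)
We can reduce the exponent: 218 mod 66 = 20
So 11^218 ≡ 11^20 (mod 67)
Computing: 11^20 mod 67 = 39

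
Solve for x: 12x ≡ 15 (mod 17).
14

Since gcd(12, 17) = 1 divides 15, a solution exists.
Multiply both sides by the inverse of 12 mod 17:
  12^(-1) mod 17 = 10
  x ≡ 10 × 15 ≡ 150 ≡ 14 (mod 17)
Verification: 12 × 14 = 168 = 9 × 17 + 15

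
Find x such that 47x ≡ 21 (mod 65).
53

Since gcd(47, 65) = 1 divides 21, a solution exists.
Multiply both sides by the inverse of 47 mod 65:
  47^(-1) mod 65 = 18
  x ≡ 18 × 21 ≡ 378 ≡ 53 (mod 65)
Verification: 47 × 53 = 2491 = 38 × 65 + 21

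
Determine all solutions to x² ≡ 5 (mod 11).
The square roots of 5 mod 11 are 4 and 7. Verify: 4² = 16 ≡ 5 (mod 11)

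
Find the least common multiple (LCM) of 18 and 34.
306

First find GCD(18, 34) using the Euclidean algorithm:
18 = 0 × 34 + 18
34 = 1 × 18 + 16
18 = 1 × 16 + 2
16 = 8 × 2 + 0
GCD(18, 34) = 2

LCM formula: LCM(a, b) = (a × b) / GCD(a, b)
LCM(18, 34) = (18 × 34) / 2
LCM(18, 34) = 612 / 2
LCM(18, 34) = 306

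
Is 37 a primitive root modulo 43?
No

To verify, check if 37^(42/q) ≢ 1 (mod 43) for each prime divisor q of 42
Divisors of 42 = 42: [1, 2, 3, 6, 7, 14, 21, 42]
  37^(42/2) = 37^21 ≡ 42 (mod 43)
  37^(42/3) = 37^14 ≡ 36 (mod 43)
  37^(42/7) = 37^6 ≡ 1 (mod 43)
Conclusion: 37 is not a primitive root modulo 43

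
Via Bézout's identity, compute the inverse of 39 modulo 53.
Extended GCD: 39(-19) + 53(14) = 1. So 39^(-1) ≡ 34 ≡ 34 (mod 53). Verify: 39 × 34 = 1326 ≡ 1 (mod 53)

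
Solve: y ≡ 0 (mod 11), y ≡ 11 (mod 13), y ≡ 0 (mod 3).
M = 11 × 13 × 3 = 429. M₁ = 39, y₁ ≡ 2 (mod 11). M₂ = 33, y₂ ≡ 2 (mod 13). M₃ = 143, y₃ ≡ 2 (mod 3). y = 0×39×2 + 11×33×2 + 0×143×2 ≡ 297 (mod 429)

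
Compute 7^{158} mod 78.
49

Using successive squaring:
Binary expansion of 158: 10011110
Powers of 7 mod 78 (each is the square of the previous):
  7^1 ≡ 7 (mod 78)
  7^2 ≡ 7² = 49 ≡ 49 (mod 78)
  7^4 ≡ 49² = 2401 ≡ 61 (mod 78)
  7^8 ≡ 61² = 3721 ≡ 55 (mod 78)
  7^16 ≡ 55² = 3025 ≡ 61 (mod 78)
  7^32 ≡ 61² = 3721 ≡ 55 (mod 78)
  7^64 ≡ 55² = 3025 ≡ 61 (mod 78)
  7^128 ≡ 61² = 3721 ≡ 55 (mod 78)
158 = 128 + 16 + 8 + 4 + 2, so 7^158 = 7^128 × 7^16 × 7^8 × 7^4 × 7^2 ≡ 55 × 61 × 55 × 61 × 49 (mod 78)
Multiplying step by step:
  55 × 61 = 3355 ≡ 1 (mod 78)
  1 × 55 = 55 ≡ 55 (mod 78)
  55 × 61 = 3355 ≡ 1 (mod 78)
  1 × 49 = 49 ≡ 49 (mod 78)
Result: 7^158 ≡ 49 (mod 78)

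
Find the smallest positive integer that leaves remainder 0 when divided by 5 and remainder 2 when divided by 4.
M = 5 × 4 = 20. M₁ = 4, y₁ ≡ 4 (mod 5). M₂ = 5, y₂ ≡ 1 (mod 4). y = 0×4×4 + 2×5×1 ≡ 10 (mod 20). The smallest positive such number is 10.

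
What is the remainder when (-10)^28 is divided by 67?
Using repeated squaring. (-10) ≡ 57 (mod 67). 28 = 16 + 8 + 4 (binary 11100). Repeated squaring mod 67: 57^1 ≡ 57; 57^2 ≡ 57² = 3249 ≡ 33; 57^4 ≡ 33² = 1089 ≡ 17; 57^8 ≡ 17² = 289 ≡ 21; 57^16 ≡ 21² = 441 ≡ 39. Multiply: (-10)^28 ≡ 57^16 × 57^8 × 57^4 ≡ 39 × 21 × 17 (mod 67): 39 × 21 = 819 ≡ 15; 15 × 17 = 255 ≡ 54. So (-10)^28 ≡ 54 (mod 67).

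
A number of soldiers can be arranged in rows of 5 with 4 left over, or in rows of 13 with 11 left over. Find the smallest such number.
M = 5 × 13 = 65. M₁ = 13, y₁ ≡ 2 (mod 5). M₂ = 5, y₂ ≡ 8 (mod 13). k = 4×13×2 + 11×5×8 ≡ 24 (mod 65). The smallest positive such number is 24.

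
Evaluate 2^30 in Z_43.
Using repeated squaring. 30 = 16 + 8 + 4 + 2 (binary 11110). Repeated squaring mod 43: 2^1 ≡ 2; 2^2 ≡ 2² = 4 ≡ 4; 2^4 ≡ 4² = 16 ≡ 16; 2^8 ≡ 16² = 256 ≡ 41; 2^16 ≡ 41² = 1681 ≡ 4. Multiply: 2^30 = 2^16 × 2^8 × 2^4 × 2^2 ≡ 4 × 41 × 16 × 4 (mod 43): 4 × 41 = 164 ≡ 35; 35 × 16 = 560 ≡ 1; 1 × 4 = 4 ≡ 4. So 2^30 ≡ 4 (mod 43).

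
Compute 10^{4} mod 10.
0

Using successive squaring:
Binary expansion of 4: 100
Powers of 10 mod 10 (each is the square of the previous):
  10^1 ≡ 0 (mod 10)
  10^2 ≡ 0² = 0 ≡ 0 (mod 10)
  10^4 ≡ 0² = 0 ≡ 0 (mod 10)
4 is a power of 2, so 10^4 is the last square: ≡ 0 (mod 10)
Result: 10^4 ≡ 0 (mod 10)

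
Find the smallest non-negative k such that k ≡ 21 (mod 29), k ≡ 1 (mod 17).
137

Using the Chinese Remainder Theorem:
M = product of moduli = 493
For equation 1: M_1 = 17, 17 ≡ 17 (mod 29), inverse of 17 mod 29 is 12 (check: 17 × 12 = 204 ≡ 1 (mod 29))
For equation 2: M_2 = 29, 29 ≡ 12 (mod 17), inverse of 29 mod 17 is 10 (check: 12 × 10 = 120 ≡ 1 (mod 17))
Combine: k ≡ Σ r_i×M_i×(M_i⁻¹ mod m_i) = 21×17×12 + 1×29×10 = 4284 + 290 = 4574
4574 mod 493 = 137
k ≡ 137 (mod 493)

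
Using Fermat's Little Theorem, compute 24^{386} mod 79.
23

By Fermat's Little Theorem, a^(p-1) ≡ 1 (mod p) for prime p and gcd(a, p) = 1
Here p = 79, so 24^78 ≡ 1 (mod 79)
We can reduce the exponent: 386 mod 78 = 74
So 24^386 ≡ 24^74 (mod 79)
Computing: 24^74 mod 79 = 23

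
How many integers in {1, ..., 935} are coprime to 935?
640

Prime factorization: 935 = 5 × 11 × 17
Using the formula φ(n) = n × Π(1 - 1/p) for each prime factor p:
φ(935) = 935 × (1 - 1/5) × (1 - 1/11) × (1 - 1/17)
φ(935) = 640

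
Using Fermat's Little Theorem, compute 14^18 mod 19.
By Fermat's Little Theorem, 14^{18} ≡ 1 (mod 19) since 19 is prime and gcd(14, 19) = 1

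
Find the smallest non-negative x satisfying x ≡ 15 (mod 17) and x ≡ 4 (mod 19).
M = 17 × 19 = 323. M₁ = 19, y₁ ≡ 9 (mod 17). M₂ = 17, y₂ ≡ 9 (mod 19). x = 15×19×9 + 4×17×9 ≡ 270 (mod 323)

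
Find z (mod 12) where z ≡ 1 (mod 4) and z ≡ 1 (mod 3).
M = 4 × 3 = 12. M₁ = 3, y₁ ≡ 3 (mod 4). M₂ = 4, y₂ ≡ 1 (mod 3). z = 1×3×3 + 1×4×1 ≡ 1 (mod 12)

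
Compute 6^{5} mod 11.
10

Using successive squaring:
Binary expansion of 5: 101
Powers of 6 mod 11 (each is the square of the previous):
  6^1 ≡ 6 (mod 11)
  6^2 ≡ 6² = 36 ≡ 3 (mod 11)
  6^4 ≡ 3² = 9 ≡ 9 (mod 11)
5 = 4 + 1, so 6^5 = 6^4 × 6^1 ≡ 9 × 6 (mod 11)
Multiplying step by step:
  9 × 6 = 54 ≡ 10 (mod 11)
Result: 6^5 ≡ 10 (mod 11)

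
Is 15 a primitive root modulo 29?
Yes

To verify, check if 15^(28/q) ≢ 1 (mod 29) for each prime divisor q of 28
Divisors of 28 = 28: [1, 2, 4, 7, 14, 28]
  15^(28/2) = 15^14 ≡ 28 (mod 29)
  15^(28/7) = 15^4 ≡ 20 (mod 29)
Conclusion: 15 is a primitive root modulo 29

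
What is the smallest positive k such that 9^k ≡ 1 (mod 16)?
Powers of 9 mod 16: 9^1≡9, 9^2≡1. Order = 2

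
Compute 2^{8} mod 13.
9

Using successive squaring:
Binary expansion of 8: 1000
Powers of 2 mod 13 (each is the square of the previous):
  2^1 ≡ 2 (mod 13)
  2^2 ≡ 2² = 4 ≡ 4 (mod 13)
  2^4 ≡ 4² = 16 ≡ 3 (mod 13)
  2^8 ≡ 3² = 9 ≡ 9 (mod 13)
8 is a power of 2, so 2^8 is the last square: ≡ 9 (mod 13)
Result: 2^8 ≡ 9 (mod 13)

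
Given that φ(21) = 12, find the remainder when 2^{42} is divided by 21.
By Euler: 2^{12} ≡ 1 (mod 21) since gcd(2, 21) = 1. 42 = 3×12 + 6. So 2^{42} ≡ 2^{6} ≡ 1 (mod 21)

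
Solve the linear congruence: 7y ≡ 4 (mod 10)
2

Since gcd(7, 10) = 1 divides 4, a solution exists.
Multiply both sides by the inverse of 7 mod 10:
  7^(-1) mod 10 = 3
  x ≡ 3 × 4 ≡ 12 ≡ 2 (mod 10)
Verification: 7 × 2 = 14 = 1 × 10 + 4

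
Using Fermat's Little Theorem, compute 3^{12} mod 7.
1

By Fermat's Little Theorem, a^(p-1) ≡ 1 (mod p) for prime p and gcd(a, p) = 1
Here p = 7, so 3^6 ≡ 1 (mod 7)
We can reduce the exponent: 12 mod 6 = 0
So 3^12 ≡ 3^0 (mod 7)
Computing: 3^0 mod 7 = 1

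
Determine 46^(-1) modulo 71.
46^(-1) ≡ 17 (mod 71). Verification: 46 × 17 = 782 ≡ 1 (mod 71)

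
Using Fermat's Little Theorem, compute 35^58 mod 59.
By Fermat's Little Theorem, 35^{58} ≡ 1 (mod 59) since 59 is prime and gcd(35, 59) = 1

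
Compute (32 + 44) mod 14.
6

(32 + 44) = 76
76 mod 14 = 6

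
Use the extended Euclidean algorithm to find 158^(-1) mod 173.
Extended GCD: 158(23) + 173(-21) = 1. So 158^(-1) ≡ 23 ≡ 23 (mod 173). Verify: 158 × 23 = 3634 ≡ 1 (mod 173)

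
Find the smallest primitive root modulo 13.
p - 1 = 12 has prime divisors 2, 3. h is a primitive root mod 13 iff h^(12/q) ≢ 1 (mod 13) for each such q.
h = 2: 2^6 ≡ 12, 2^4 ≡ 3 (mod 13); none is 1, so 2 has order 12 and is a primitive root.
The smallest primitive root mod 13 is g = 2.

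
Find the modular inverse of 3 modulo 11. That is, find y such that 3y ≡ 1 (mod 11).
4

Using Extended Euclidean Algorithm:
gcd(3, 11) = 1
Bezout coefficients: 3 × 4 + 11 × -1 = 1
So 3 × 4 ≡ 1 (mod 11)
The inverse is 4 mod 11 = 4
Verification: 3 × 4 = 12 = 1 × 11 + 1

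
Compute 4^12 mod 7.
Using Fermat: 4^{6} ≡ 1 (mod 7). 12 ≡ 0 (mod 6). So 4^{12} ≡ 4^{0} ≡ 1 (mod 7)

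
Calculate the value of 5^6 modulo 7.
6 = 4 + 2 (binary 110). Repeated squaring mod 7: 5^1 ≡ 5; 5^2 ≡ 5² = 25 ≡ 4; 5^4 ≡ 4² = 16 ≡ 2. Multiply: 5^6 = 5^4 × 5^2 ≡ 2 × 4 (mod 7): 2 × 4 = 8 ≡ 1. So 5^6 ≡ 1 (mod 7).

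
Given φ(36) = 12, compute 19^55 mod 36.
By Euler: 19^{12} ≡ 1 (mod 36) since gcd(19, 36) = 1. 55 = 4×12 + 7. So 19^{55} ≡ 19^{7} ≡ 19 (mod 36)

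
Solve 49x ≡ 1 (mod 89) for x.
20

Using Extended Euclidean Algorithm:
gcd(49, 89) = 1
Bezout coefficients: 49 × 20 + 89 × -11 = 1
So 49 × 20 ≡ 1 (mod 89)
The inverse is 20 mod 89 = 20
Verification: 49 × 20 = 980 = 11 × 89 + 1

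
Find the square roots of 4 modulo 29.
The square roots of 4 mod 29 are 27 and 2. Verify: 27² = 729 ≡ 4 (mod 29)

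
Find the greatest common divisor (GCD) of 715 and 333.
1

Using the Euclidean algorithm:
715 = 2 × 333 + 49
333 = 6 × 49 + 39
49 = 1 × 39 + 10
39 = 3 × 10 + 9
10 = 1 × 9 + 1
9 = 9 × 1 + 0

GCD(715, 333) = 1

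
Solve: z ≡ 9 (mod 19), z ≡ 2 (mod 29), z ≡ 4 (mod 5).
M = 19 × 29 × 5 = 2755. M₁ = 145, y₁ ≡ 8 (mod 19). M₂ = 95, y₂ ≡ 11 (mod 29). M₃ = 551, y₃ ≡ 1 (mod 5). z = 9×145×8 + 2×95×11 + 4×551×1 ≡ 959 (mod 2755)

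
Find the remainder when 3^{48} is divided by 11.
By Fermat: 3^{10} ≡ 1 (mod 11). 48 = 4×10 + 8. So 3^{48} ≡ 3^{8} ≡ 5 (mod 11)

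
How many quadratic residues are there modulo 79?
For prime 79, there are (p-1)/2 = (79-1)/2 = 39 quadratic residues (excluding 0).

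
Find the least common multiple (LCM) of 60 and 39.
780

First find GCD(60, 39) using the Euclidean algorithm:
60 = 1 × 39 + 21
39 = 1 × 21 + 18
21 = 1 × 18 + 3
18 = 6 × 3 + 0
GCD(60, 39) = 3

LCM formula: LCM(a, b) = (a × b) / GCD(a, b)
LCM(60, 39) = (60 × 39) / 3
LCM(60, 39) = 2340 / 3
LCM(60, 39) = 780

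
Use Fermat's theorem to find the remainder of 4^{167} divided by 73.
2

By Fermat's Little Theorem, a^(p-1) ≡ 1 (mod p) for prime p and gcd(a, p) = 1
Here p = 73, so 4^72 ≡ 1 (mod 73)
We can reduce the exponent: 167 mod 72 = 23
So 4^167 ≡ 4^23 (mod 73)
Computing: 4^23 mod 73 = 2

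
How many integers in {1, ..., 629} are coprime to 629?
576

Prime factorization: 629 = 17 × 37
Using the formula φ(n) = n × Π(1 - 1/p) for each prime factor p:
φ(629) = 629 × (1 - 1/17) × (1 - 1/37)
φ(629) = 576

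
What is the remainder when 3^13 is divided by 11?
Using Fermat: 3^{10} ≡ 1 (mod 11). 13 ≡ 3 (mod 10). So 3^{13} ≡ 3^{3} ≡ 5 (mod 11)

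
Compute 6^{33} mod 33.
18

Using successive squaring:
Binary expansion of 33: 100001
Powers of 6 mod 33 (each is the square of the previous):
  6^1 ≡ 6 (mod 33)
  6^2 ≡ 6² = 36 ≡ 3 (mod 33)
  6^4 ≡ 3² = 9 ≡ 9 (mod 33)
  6^8 ≡ 9² = 81 ≡ 15 (mod 33)
  6^16 ≡ 15² = 225 ≡ 27 (mod 33)
  6^32 ≡ 27² = 729 ≡ 3 (mod 33)
33 = 32 + 1, so 6^33 = 6^32 × 6^1 ≡ 3 × 6 (mod 33)
Multiplying step by step:
  3 × 6 = 18 ≡ 18 (mod 33)
Result: 6^33 ≡ 18 (mod 33)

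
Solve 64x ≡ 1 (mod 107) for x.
64^(-1) ≡ 102 (mod 107). Verification: 64 × 102 = 6528 ≡ 1 (mod 107)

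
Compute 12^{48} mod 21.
15

Using successive squaring:
Binary expansion of 48: 110000
Powers of 12 mod 21 (each is the square of the previous):
  12^1 ≡ 12 (mod 21)
  12^2 ≡ 12² = 144 ≡ 18 (mod 21)
  12^4 ≡ 18² = 324 ≡ 9 (mod 21)
  12^8 ≡ 9² = 81 ≡ 18 (mod 21)
  12^16 ≡ 18² = 324 ≡ 9 (mod 21)
  12^32 ≡ 9² = 81 ≡ 18 (mod 21)
48 = 32 + 16, so 12^48 = 12^32 × 12^16 ≡ 18 × 9 (mod 21)
Multiplying step by step:
  18 × 9 = 162 ≡ 15 (mod 21)
Result: 12^48 ≡ 15 (mod 21)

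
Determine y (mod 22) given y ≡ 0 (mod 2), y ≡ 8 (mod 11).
8

Using the Chinese Remainder Theorem:
M = product of moduli = 22
For equation 1: M_1 = 11, 11 ≡ 1 (mod 2), inverse of 11 mod 2 is 1 (check: 1 × 1 = 1 ≡ 1 (mod 2))
For equation 2: M_2 = 2, 2 ≡ 2 (mod 11), inverse of 2 mod 11 is 6 (check: 2 × 6 = 12 ≡ 1 (mod 11))
Combine: y ≡ Σ r_i×M_i×(M_i⁻¹ mod m_i) = 0×11×1 + 8×2×6 = 0 + 96 = 96
96 mod 22 = 8
y ≡ 8 (mod 22)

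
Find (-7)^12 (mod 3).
Using Fermat: (-7)^{2} ≡ 1 (mod 3). 12 ≡ 0 (mod 2). So (-7)^{12} ≡ (-7)^{0} ≡ 1 (mod 3)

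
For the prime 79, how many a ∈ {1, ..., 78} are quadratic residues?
For prime 79, there are (p-1)/2 = (79-1)/2 = 39 quadratic residues (excluding 0).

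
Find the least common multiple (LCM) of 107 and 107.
107

First find GCD(107, 107) using the Euclidean algorithm:
107 = 1 × 107 + 0
GCD(107, 107) = 107

LCM formula: LCM(a, b) = (a × b) / GCD(a, b)
LCM(107, 107) = (107 × 107) / 107
LCM(107, 107) = 11449 / 107
LCM(107, 107) = 107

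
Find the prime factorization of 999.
3^3 × 37

Divide by primes starting from smallest:
999 ÷ 3 = 333
333 ÷ 3 = 111
111 ÷ 3 = 37
37 ÷ 37 = 1

999 = 3^3 × 37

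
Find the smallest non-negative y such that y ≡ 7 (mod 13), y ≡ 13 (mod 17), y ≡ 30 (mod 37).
6949

Using the Chinese Remainder Theorem:
M = product of moduli = 8177
For equation 1: M_1 = 629, 629 ≡ 5 (mod 13), inverse of 629 mod 13 is 8 (check: 5 × 8 = 40 ≡ 1 (mod 13))
For equation 2: M_2 = 481, 481 ≡ 5 (mod 17), inverse of 481 mod 17 is 7 (check: 5 × 7 = 35 ≡ 1 (mod 17))
For equation 3: M_3 = 221, 221 ≡ 36 (mod 37), inverse of 221 mod 37 is 36 (check: 36 × 36 = 1296 ≡ 1 (mod 37))
Combine: y ≡ Σ r_i×M_i×(M_i⁻¹ mod m_i) = 7×629×8 + 13×481×7 + 30×221×36 = 35224 + 43771 + 238680 = 317675
317675 mod 8177 = 6949
y ≡ 6949 (mod 8177)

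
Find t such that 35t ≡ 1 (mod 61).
35^(-1) ≡ 7 (mod 61). Verification: 35 × 7 = 245 ≡ 1 (mod 61)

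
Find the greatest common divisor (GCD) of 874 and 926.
2

Using the Euclidean algorithm:
874 = 0 × 926 + 874
926 = 1 × 874 + 52
874 = 16 × 52 + 42
52 = 1 × 42 + 10
42 = 4 × 10 + 2
10 = 5 × 2 + 0

GCD(874, 926) = 2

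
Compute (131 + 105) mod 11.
5

(131 + 105) = 236
236 mod 11 = 5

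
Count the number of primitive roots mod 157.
Number of primitive roots mod 157 = φ(156) = 48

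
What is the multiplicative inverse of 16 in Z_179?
16^(-1) ≡ 56 (mod 179). Verification: 16 × 56 = 896 ≡ 1 (mod 179)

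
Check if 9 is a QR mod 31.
By Euler's criterion: 9^{15} ≡ 1 (mod 31). Since this equals 1, 9 is a QR.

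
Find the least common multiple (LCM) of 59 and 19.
1121

First find GCD(59, 19) using the Euclidean algorithm:
59 = 3 × 19 + 2
19 = 9 × 2 + 1
2 = 2 × 1 + 0
GCD(59, 19) = 1

LCM formula: LCM(a, b) = (a × b) / GCD(a, b)
LCM(59, 19) = (59 × 19) / 1
LCM(59, 19) = 1121 / 1
LCM(59, 19) = 1121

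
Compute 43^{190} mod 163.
71

Using successive squaring:
Binary expansion of 190: 10111110
Powers of 43 mod 163 (each is the square of the previous):
  43^1 ≡ 43 (mod 163)
  43^2 ≡ 43² = 1849 ≡ 56 (mod 163)
  43^4 ≡ 56² = 3136 ≡ 39 (mod 163)
  43^8 ≡ 39² = 1521 ≡ 54 (mod 163)
  43^16 ≡ 54² = 2916 ≡ 145 (mod 163)
  43^32 ≡ 145² = 21025 ≡ 161 (mod 163)
  43^64 ≡ 161² = 25921 ≡ 4 (mod 163)
  43^128 ≡ 4² = 16 ≡ 16 (mod 163)
190 = 128 + 32 + 16 + 8 + 4 + 2, so 43^190 = 43^128 × 43^32 × 43^16 × 43^8 × 43^4 × 43^2 ≡ 16 × 161 × 145 × 54 × 39 × 56 (mod 163)
Multiplying step by step:
  16 × 161 = 2576 ≡ 131 (mod 163)
  131 × 145 = 18995 ≡ 87 (mod 163)
  87 × 54 = 4698 ≡ 134 (mod 163)
  134 × 39 = 5226 ≡ 10 (mod 163)
  10 × 56 = 560 ≡ 71 (mod 163)
Result: 43^190 ≡ 71 (mod 163)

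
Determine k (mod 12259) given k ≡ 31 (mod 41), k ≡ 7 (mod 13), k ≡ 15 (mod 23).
1671

Using the Chinese Remainder Theorem:
M = product of moduli = 12259
For equation 1: M_1 = 299, 299 ≡ 12 (mod 41), inverse of 299 mod 41 is 24 (check: 12 × 24 = 288 ≡ 1 (mod 41))
For equation 2: M_2 = 943, 943 ≡ 7 (mod 13), inverse of 943 mod 13 is 2 (check: 7 × 2 = 14 ≡ 1 (mod 13))
For equation 3: M_3 = 533, 533 ≡ 4 (mod 23), inverse of 533 mod 23 is 6 (check: 4 × 6 = 24 ≡ 1 (mod 23))
Combine: k ≡ Σ r_i×M_i×(M_i⁻¹ mod m_i) = 31×299×24 + 7×943×2 + 15×533×6 = 222456 + 13202 + 47970 = 283628
283628 mod 12259 = 1671
k ≡ 1671 (mod 12259)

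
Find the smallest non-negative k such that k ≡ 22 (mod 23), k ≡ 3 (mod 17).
275

Using the Chinese Remainder Theorem:
M = product of moduli = 391
For equation 1: M_1 = 17, 17 ≡ 17 (mod 23), inverse of 17 mod 23 is 19 (check: 17 × 19 = 323 ≡ 1 (mod 23))
For equation 2: M_2 = 23, 23 ≡ 6 (mod 17), inverse of 23 mod 17 is 3 (check: 6 × 3 = 18 ≡ 1 (mod 17))
Combine: k ≡ Σ r_i×M_i×(M_i⁻¹ mod m_i) = 22×17×19 + 3×23×3 = 7106 + 207 = 7313
7313 mod 391 = 275
k ≡ 275 (mod 391)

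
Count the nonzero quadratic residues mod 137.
For prime 137, there are (p-1)/2 = (137-1)/2 = 68 quadratic residues (excluding 0).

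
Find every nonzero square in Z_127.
QRs mod 127: {1, 2, 4, 8, 9, 11, 13, 15, 16, 17, 18, 19, 21, 22, 25, 26, 30, 31, 32, 34, 35, 36, 37, 38, 41, 42, 44, 47, 49, 50, 52, 60, 61, 62, 64, 68, 69, 70, 71, 72, 73, 74, 76, 79, 81, 82, 84, 87, 88, 94, 98, 99, 100, 103, 104, 107, 113, 115, 117, 120, 121, 122, 124}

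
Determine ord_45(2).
Powers of 2 mod 45: 2^1≡2, 2^2≡4, 2^3≡8, 2^4≡16, 2^5≡32, 2^6≡19, 2^7≡38, 2^8≡31, 2^9≡17, 2^10≡34, 2^11≡23, 2^12≡1. Order = 12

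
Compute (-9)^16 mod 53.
Using repeated squaring. (-9) ≡ 44 (mod 53). 16 = 16 (binary 10000). Repeated squaring mod 53: 44^1 ≡ 44; 44^2 ≡ 44² = 1936 ≡ 28; 44^4 ≡ 28² = 784 ≡ 42; 44^8 ≡ 42² = 1764 ≡ 15; 44^16 ≡ 15² = 225 ≡ 13. So (-9)^16 ≡ 13 (mod 53).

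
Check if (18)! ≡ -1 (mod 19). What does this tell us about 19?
(18)! mod 19 = 18. Since this equals -1 (mod 19), Wilson confirms 19 is prime.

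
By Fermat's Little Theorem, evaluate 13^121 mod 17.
By Fermat: 13^{16} ≡ 1 (mod 17). 121 = 7×16 + 9. So 13^{121} ≡ 13^{9} ≡ 13 (mod 17)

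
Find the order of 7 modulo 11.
Powers of 7 mod 11: 7^1≡7, 7^2≡5, 7^3≡2, 7^4≡3, 7^5≡10, 7^6≡4, 7^7≡6, 7^8≡9, 7^9≡8, 7^10≡1. Order = 10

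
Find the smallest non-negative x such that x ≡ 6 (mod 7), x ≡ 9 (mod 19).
104

Using the Chinese Remainder Theorem:
M = product of moduli = 133
For equation 1: M_1 = 19, 19 ≡ 5 (mod 7), inverse of 19 mod 7 is 3 (check: 5 × 3 = 15 ≡ 1 (mod 7))
For equation 2: M_2 = 7, 7 ≡ 7 (mod 19), inverse of 7 mod 19 is 11 (check: 7 × 11 = 77 ≡ 1 (mod 19))
Combine: x ≡ Σ r_i×M_i×(M_i⁻¹ mod m_i) = 6×19×3 + 9×7×11 = 342 + 693 = 1035
1035 mod 133 = 104
x ≡ 104 (mod 133)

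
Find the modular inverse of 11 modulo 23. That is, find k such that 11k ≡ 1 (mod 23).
21

Using Extended Euclidean Algorithm:
gcd(11, 23) = 1
Bezout coefficients: 11 × -2 + 23 × 1 = 1
So 11 × -2 ≡ 1 (mod 23)
The inverse is -2 mod 23 = 21
Verification: 11 × 21 = 231 = 10 × 23 + 1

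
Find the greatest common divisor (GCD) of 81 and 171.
9

Using the Euclidean algorithm:
81 = 0 × 171 + 81
171 = 2 × 81 + 9
81 = 9 × 9 + 0

GCD(81, 171) = 9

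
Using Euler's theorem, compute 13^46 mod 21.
By Euler: 13^{12} ≡ 1 (mod 21) since gcd(13, 21) = 1. 46 = 3×12 + 10. So 13^{46} ≡ 13^{10} ≡ 1 (mod 21)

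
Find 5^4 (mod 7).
4 = 4 (binary 100). Repeated squaring mod 7: 5^1 ≡ 5; 5^2 ≡ 5² = 25 ≡ 4; 5^4 ≡ 4² = 16 ≡ 2. So 5^4 ≡ 2 (mod 7).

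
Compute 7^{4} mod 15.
1

Using successive squaring:
Binary expansion of 4: 100
Powers of 7 mod 15 (each is the square of the previous):
  7^1 ≡ 7 (mod 15)
  7^2 ≡ 7² = 49 ≡ 4 (mod 15)
  7^4 ≡ 4² = 16 ≡ 1 (mod 15)
4 is a power of 2, so 7^4 is the last square: ≡ 1 (mod 15)
Result: 7^4 ≡ 1 (mod 15)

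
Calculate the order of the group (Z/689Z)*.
624

Prime factorization: 689 = 13 × 53
Using the formula φ(n) = n × Π(1 - 1/p) for each prime factor p:
φ(689) = 689 × (1 - 1/13) × (1 - 1/53)
φ(689) = 624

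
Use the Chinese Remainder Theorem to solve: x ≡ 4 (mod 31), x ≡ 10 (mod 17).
469

Using the Chinese Remainder Theorem:
M = product of moduli = 527
For equation 1: M_1 = 17, 17 ≡ 17 (mod 31), inverse of 17 mod 31 is 11 (check: 17 × 11 = 187 ≡ 1 (mod 31))
For equation 2: M_2 = 31, 31 ≡ 14 (mod 17), inverse of 31 mod 17 is 11 (check: 14 × 11 = 154 ≡ 1 (mod 17))
Combine: x ≡ Σ r_i×M_i×(M_i⁻¹ mod m_i) = 4×17×11 + 10×31×11 = 748 + 3410 = 4158
4158 mod 527 = 469
x ≡ 469 (mod 527)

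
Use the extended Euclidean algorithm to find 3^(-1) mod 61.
Extended GCD: 3(-20) + 61(1) = 1. So 3^(-1) ≡ 41 ≡ 41 (mod 61). Verify: 3 × 41 = 123 ≡ 1 (mod 61)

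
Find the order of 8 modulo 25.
Powers of 8 mod 25: 8^1≡8, 8^2≡14, 8^3≡12, 8^4≡21, 8^5≡18, 8^6≡19, 8^7≡2, 8^8≡16, 8^9≡3, 8^10≡24, 8^11≡17, 8^12≡11, 8^13≡13, 8^14≡4, 8^15≡7, 8^16≡6, 8^17≡23, 8^18≡9, 8^19≡22, 8^20≡1. Order = 20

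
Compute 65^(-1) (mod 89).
63

Using Extended Euclidean Algorithm:
gcd(65, 89) = 1
Bezout coefficients: 65 × -26 + 89 × 19 = 1
So 65 × -26 ≡ 1 (mod 89)
The inverse is -26 mod 89 = 63
Verification: 65 × 63 = 4095 = 46 × 89 + 1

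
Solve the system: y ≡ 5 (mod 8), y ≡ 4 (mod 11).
M = 8 × 11 = 88. M₁ = 11, y₁ ≡ 3 (mod 8). M₂ = 8, y₂ ≡ 7 (mod 11). y = 5×11×3 + 4×8×7 ≡ 37 (mod 88)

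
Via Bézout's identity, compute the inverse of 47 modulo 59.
Extended GCD: 47(-5) + 59(4) = 1. So 47^(-1) ≡ 54 ≡ 54 (mod 59). Verify: 47 × 54 = 2538 ≡ 1 (mod 59)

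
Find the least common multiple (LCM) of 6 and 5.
30

First find GCD(6, 5) using the Euclidean algorithm:
6 = 1 × 5 + 1
5 = 5 × 1 + 0
GCD(6, 5) = 1

LCM formula: LCM(a, b) = (a × b) / GCD(a, b)
LCM(6, 5) = (6 × 5) / 1
LCM(6, 5) = 30 / 1
LCM(6, 5) = 30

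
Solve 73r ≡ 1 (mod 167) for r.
73^(-1) ≡ 151 (mod 167). Verification: 73 × 151 = 11023 ≡ 1 (mod 167)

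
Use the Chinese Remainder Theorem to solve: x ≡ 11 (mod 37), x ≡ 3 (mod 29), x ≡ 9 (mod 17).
9631

Using the Chinese Remainder Theorem:
M = product of moduli = 18241
For equation 1: M_1 = 493, 493 ≡ 12 (mod 37), inverse of 493 mod 37 is 34 (check: 12 × 34 = 408 ≡ 1 (mod 37))
For equation 2: M_2 = 629, 629 ≡ 20 (mod 29), inverse of 629 mod 29 is 16 (check: 20 × 16 = 320 ≡ 1 (mod 29))
For equation 3: M_3 = 1073, 1073 ≡ 2 (mod 17), inverse of 1073 mod 17 is 9 (check: 2 × 9 = 18 ≡ 1 (mod 17))
Combine: x ≡ Σ r_i×M_i×(M_i⁻¹ mod m_i) = 11×493×34 + 3×629×16 + 9×1073×9 = 184382 + 30192 + 86913 = 301487
301487 mod 18241 = 9631
x ≡ 9631 (mod 18241)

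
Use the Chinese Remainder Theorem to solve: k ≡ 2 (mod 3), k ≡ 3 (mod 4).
M = 3 × 4 = 12. M₁ = 4, y₁ ≡ 1 (mod 3). M₂ = 3, y₂ ≡ 3 (mod 4). k = 2×4×1 + 3×3×3 ≡ 11 (mod 12)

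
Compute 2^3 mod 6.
3 = 2 + 1 (binary 11). Repeated squaring mod 6: 2^1 ≡ 2; 2^2 ≡ 2² = 4 ≡ 4. Multiply: 2^3 = 2^2 × 2^1 ≡ 4 × 2 (mod 6): 4 × 2 = 8 ≡ 2. So 2^3 ≡ 2 (mod 6).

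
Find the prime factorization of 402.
2 × 3 × 67

Divide by primes starting from smallest:
402 ÷ 2 = 201
201 ÷ 3 = 67
67 ÷ 67 = 1

402 = 2 × 3 × 67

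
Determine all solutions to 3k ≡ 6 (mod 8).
2

Since gcd(3, 8) = 1 divides 6, a solution exists.
Multiply both sides by the inverse of 3 mod 8:
  3^(-1) mod 8 = 3
  x ≡ 3 × 6 ≡ 18 ≡ 2 (mod 8)
Verification: 3 × 2 = 6 = 0 × 8 + 6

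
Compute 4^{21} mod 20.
4

Using successive squaring:
Binary expansion of 21: 10101
Powers of 4 mod 20 (each is the square of the previous):
  4^1 ≡ 4 (mod 20)
  4^2 ≡ 4² = 16 ≡ 16 (mod 20)
  4^4 ≡ 16² = 256 ≡ 16 (mod 20)
  4^8 ≡ 16² = 256 ≡ 16 (mod 20)
  4^16 ≡ 16² = 256 ≡ 16 (mod 20)
21 = 16 + 4 + 1, so 4^21 = 4^16 × 4^4 × 4^1 ≡ 16 × 16 × 4 (mod 20)
Multiplying step by step:
  16 × 16 = 256 ≡ 16 (mod 20)
  16 × 4 = 64 ≡ 4 (mod 20)
Result: 4^21 ≡ 4 (mod 20)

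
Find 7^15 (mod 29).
Using repeated squaring. 15 = 8 + 4 + 2 + 1 (binary 1111). Repeated squaring mod 29: 7^1 ≡ 7; 7^2 ≡ 7² = 49 ≡ 20; 7^4 ≡ 20² = 400 ≡ 23; 7^8 ≡ 23² = 529 ≡ 7. Multiply: 7^15 = 7^8 × 7^4 × 7^2 × 7^1 ≡ 7 × 23 × 20 × 7 (mod 29): 7 × 23 = 161 ≡ 16; 16 × 20 = 320 ≡ 1; 1 × 7 = 7 ≡ 7. So 7^15 ≡ 7 (mod 29).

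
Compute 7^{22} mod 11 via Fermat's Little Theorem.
5

By Fermat's Little Theorem, a^(p-1) ≡ 1 (mod p) for prime p and gcd(a, p) = 1
Here p = 11, so 7^10 ≡ 1 (mod 11)
We can reduce the exponent: 22 mod 10 = 2
So 7^22 ≡ 7^2 (mod 11)
Computing: 7^2 mod 11 = 5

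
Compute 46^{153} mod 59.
25

Using successive squaring:
Binary expansion of 153: 10011001
Powers of 46 mod 59 (each is the square of the previous):
  46^1 ≡ 46 (mod 59)
  46^2 ≡ 46² = 2116 ≡ 51 (mod 59)
  46^4 ≡ 51² = 2601 ≡ 5 (mod 59)
  46^8 ≡ 5² = 25 ≡ 25 (mod 59)
  46^16 ≡ 25² = 625 ≡ 35 (mod 59)
  46^32 ≡ 35² = 1225 ≡ 45 (mod 59)
  46^64 ≡ 45² = 2025 ≡ 19 (mod 59)
  46^128 ≡ 19² = 361 ≡ 7 (mod 59)
153 = 128 + 16 + 8 + 1, so 46^153 = 46^128 × 46^16 × 46^8 × 46^1 ≡ 7 × 35 × 25 × 46 (mod 59)
Multiplying step by step:
  7 × 35 = 245 ≡ 9 (mod 59)
  9 × 25 = 225 ≡ 48 (mod 59)
  48 × 46 = 2208 ≡ 25 (mod 59)
Result: 46^153 ≡ 25 (mod 59)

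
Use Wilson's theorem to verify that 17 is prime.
(16)! mod 17 = 16. Since this equals -1 (mod 17), Wilson confirms 17 is prime.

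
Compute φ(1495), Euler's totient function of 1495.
1056

Prime factorization: 1495 = 5 × 13 × 23
Using the formula φ(n) = n × Π(1 - 1/p) for each prime factor p:
φ(1495) = 1495 × (1 - 1/5) × (1 - 1/13) × (1 - 1/23)
φ(1495) = 1056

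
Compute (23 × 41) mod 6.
1

(23 × 41) = 943
943 mod 6 = 1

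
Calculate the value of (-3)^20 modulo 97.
Using repeated squaring. (-3) ≡ 94 (mod 97). 20 = 16 + 4 (binary 10100). Repeated squaring mod 97: 94^1 ≡ 94; 94^2 ≡ 94² = 8836 ≡ 9; 94^4 ≡ 9² = 81 ≡ 81; 94^8 ≡ 81² = 6561 ≡ 62; 94^16 ≡ 62² = 3844 ≡ 61. Multiply: (-3)^20 ≡ 94^16 × 94^4 ≡ 61 × 81 (mod 97): 61 × 81 = 4941 ≡ 91. So (-3)^20 ≡ 91 (mod 97).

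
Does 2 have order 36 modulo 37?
p - 1 = 36 has prime divisors 2, 3. Check 2^(36/q) mod 37 for each: 2^(36/2) = 2^18 ≡ 36, 2^(36/3) = 2^12 ≡ 26 (mod 37). None of these is 1, so 2 has order 36 = φ(37), so it is a primitive root mod 37.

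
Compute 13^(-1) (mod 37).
13^(-1) ≡ 20 (mod 37). Verification: 13 × 20 = 260 ≡ 1 (mod 37)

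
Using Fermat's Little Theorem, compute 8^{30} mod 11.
1

By Fermat's Little Theorem, a^(p-1) ≡ 1 (mod p) for prime p and gcd(a, p) = 1
Here p = 11, so 8^10 ≡ 1 (mod 11)
We can reduce the exponent: 30 mod 10 = 0
So 8^30 ≡ 8^0 (mod 11)
Computing: 8^0 mod 11 = 1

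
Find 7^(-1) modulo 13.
2

Using Extended Euclidean Algorithm:
gcd(7, 13) = 1
Bezout coefficients: 7 × 2 + 13 × -1 = 1
So 7 × 2 ≡ 1 (mod 13)
The inverse is 2 mod 13 = 2
Verification: 7 × 2 = 14 = 1 × 13 + 1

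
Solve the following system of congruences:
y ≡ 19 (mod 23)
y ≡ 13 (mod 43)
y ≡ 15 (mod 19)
11795

Using the Chinese Remainder Theorem:
M = product of moduli = 18791
For equation 1: M_1 = 817, 817 ≡ 12 (mod 23), inverse of 817 mod 23 is 2 (check: 12 × 2 = 24 ≡ 1 (mod 23))
For equation 2: M_2 = 437, 437 ≡ 7 (mod 43), inverse of 437 mod 43 is 37 (check: 7 × 37 = 259 ≡ 1 (mod 43))
For equation 3: M_3 = 989, 989 ≡ 1 (mod 19), inverse of 989 mod 19 is 1 (check: 1 × 1 = 1 ≡ 1 (mod 19))
Combine: y ≡ Σ r_i×M_i×(M_i⁻¹ mod m_i) = 19×817×2 + 13×437×37 + 15×989×1 = 31046 + 210197 + 14835 = 256078
256078 mod 18791 = 11795
y ≡ 11795 (mod 18791)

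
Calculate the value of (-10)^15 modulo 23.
Using repeated squaring. (-10) ≡ 13 (mod 23). 15 = 8 + 4 + 2 + 1 (binary 1111). Repeated squaring mod 23: 13^1 ≡ 13; 13^2 ≡ 13² = 169 ≡ 8; 13^4 ≡ 8² = 64 ≡ 18; 13^8 ≡ 18² = 324 ≡ 2. Multiply: (-10)^15 ≡ 13^8 × 13^4 × 13^2 × 13^1 ≡ 2 × 18 × 8 × 13 (mod 23): 2 × 18 = 36 ≡ 13; 13 × 8 = 104 ≡ 12; 12 × 13 = 156 ≡ 18. So (-10)^15 ≡ 18 (mod 23).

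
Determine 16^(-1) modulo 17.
16^(-1) ≡ 16 (mod 17). Verification: 16 × 16 = 256 ≡ 1 (mod 17)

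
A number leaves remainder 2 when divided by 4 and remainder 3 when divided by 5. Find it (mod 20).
M = 4 × 5 = 20. M₁ = 5, y₁ ≡ 1 (mod 4). M₂ = 4, y₂ ≡ 4 (mod 5). k = 2×5×1 + 3×4×4 ≡ 18 (mod 20)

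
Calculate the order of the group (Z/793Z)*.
720

Prime factorization: 793 = 13 × 61
Using the formula φ(n) = n × Π(1 - 1/p) for each prime factor p:
φ(793) = 793 × (1 - 1/13) × (1 - 1/61)
φ(793) = 720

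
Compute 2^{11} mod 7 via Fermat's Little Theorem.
4

By Fermat's Little Theorem, a^(p-1) ≡ 1 (mod p) for prime p and gcd(a, p) = 1
Here p = 7, so 2^6 ≡ 1 (mod 7)
We can reduce the exponent: 11 mod 6 = 5
So 2^11 ≡ 2^5 (mod 7)
Computing: 2^5 mod 7 = 4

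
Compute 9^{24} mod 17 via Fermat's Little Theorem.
1

By Fermat's Little Theorem, a^(p-1) ≡ 1 (mod p) for prime p and gcd(a, p) = 1
Here p = 17, so 9^16 ≡ 1 (mod 17)
We can reduce the exponent: 24 mod 16 = 8
So 9^24 ≡ 9^8 (mod 17)
Computing: 9^8 mod 17 = 1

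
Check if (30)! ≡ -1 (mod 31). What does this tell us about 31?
(30)! mod 31 = 30. Since this equals -1 (mod 31), Wilson confirms 31 is prime.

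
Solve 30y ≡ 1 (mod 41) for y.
26

Using Extended Euclidean Algorithm:
gcd(30, 41) = 1
Bezout coefficients: 30 × -15 + 41 × 11 = 1
So 30 × -15 ≡ 1 (mod 41)
The inverse is -15 mod 41 = 26
Verification: 30 × 26 = 780 = 19 × 41 + 1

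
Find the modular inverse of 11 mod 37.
11^(-1) ≡ 27 (mod 37). Verification: 11 × 27 = 297 ≡ 1 (mod 37)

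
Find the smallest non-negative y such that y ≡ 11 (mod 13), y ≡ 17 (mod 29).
336

Using the Chinese Remainder Theorem:
M = product of moduli = 377
For equation 1: M_1 = 29, 29 ≡ 3 (mod 13), inverse of 29 mod 13 is 9 (check: 3 × 9 = 27 ≡ 1 (mod 13))
For equation 2: M_2 = 13, 13 ≡ 13 (mod 29), inverse of 13 mod 29 is 9 (check: 13 × 9 = 117 ≡ 1 (mod 29))
Combine: y ≡ Σ r_i×M_i×(M_i⁻¹ mod m_i) = 11×29×9 + 17×13×9 = 2871 + 1989 = 4860
4860 mod 377 = 336
y ≡ 336 (mod 377)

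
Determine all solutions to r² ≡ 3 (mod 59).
The square roots of 3 mod 59 are 48 and 11. Verify: 48² = 2304 ≡ 3 (mod 59)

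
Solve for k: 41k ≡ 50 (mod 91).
90

Since gcd(41, 91) = 1 divides 50, a solution exists.
Multiply both sides by the inverse of 41 mod 91:
  41^(-1) mod 91 = 20
  x ≡ 20 × 50 ≡ 1000 ≡ 90 (mod 91)
Verification: 41 × 90 = 3690 = 40 × 91 + 50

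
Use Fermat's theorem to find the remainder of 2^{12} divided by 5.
1

By Fermat's Little Theorem, a^(p-1) ≡ 1 (mod p) for prime p and gcd(a, p) = 1
Here p = 5, so 2^4 ≡ 1 (mod 5)
We can reduce the exponent: 12 mod 4 = 0
So 2^12 ≡ 2^0 (mod 5)
Computing: 2^0 mod 5 = 1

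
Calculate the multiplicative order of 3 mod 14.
Powers of 3 mod 14: 3^1≡3, 3^2≡9, 3^3≡13, 3^4≡11, 3^5≡5, 3^6≡1. Order = 6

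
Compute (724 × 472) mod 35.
23

(724 × 472) = 341728
341728 mod 35 = 23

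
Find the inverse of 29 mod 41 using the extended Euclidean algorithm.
Extended GCD: 29(17) + 41(-12) = 1. So 29^(-1) ≡ 17 ≡ 17 (mod 41). Verify: 29 × 17 = 493 ≡ 1 (mod 41)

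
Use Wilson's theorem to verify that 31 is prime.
(30)! mod 31 = 30. Since this equals -1 (mod 31), Wilson confirms 31 is prime.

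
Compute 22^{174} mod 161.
1

Using successive squaring:
Binary expansion of 174: 10101110
Powers of 22 mod 161 (each is the square of the previous):
  22^1 ≡ 22 (mod 161)
  22^2 ≡ 22² = 484 ≡ 1 (mod 161)
  22^4 ≡ 1² = 1 ≡ 1 (mod 161)
  22^8 ≡ 1² = 1 ≡ 1 (mod 161)
  22^16 ≡ 1² = 1 ≡ 1 (mod 161)
  22^32 ≡ 1² = 1 ≡ 1 (mod 161)
  22^64 ≡ 1² = 1 ≡ 1 (mod 161)
  22^128 ≡ 1² = 1 ≡ 1 (mod 161)
174 = 128 + 32 + 8 + 4 + 2, so 22^174 = 22^128 × 22^32 × 22^8 × 22^4 × 22^2 ≡ 1 × 1 × 1 × 1 × 1 (mod 161)
Multiplying step by step:
  1 × 1 = 1 ≡ 1 (mod 161)
  1 × 1 = 1 ≡ 1 (mod 161)
  1 × 1 = 1 ≡ 1 (mod 161)
  1 × 1 = 1 ≡ 1 (mod 161)
Result: 22^174 ≡ 1 (mod 161)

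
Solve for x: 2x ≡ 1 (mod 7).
4

Since gcd(2, 7) = 1 divides 1, a solution exists.
Multiply both sides by the inverse of 2 mod 7:
  2^(-1) mod 7 = 4
  x ≡ 4 × 1 ≡ 4 ≡ 4 (mod 7)
Verification: 2 × 4 = 8 = 1 × 7 + 1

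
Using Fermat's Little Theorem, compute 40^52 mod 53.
By Fermat's Little Theorem, 40^{52} ≡ 1 (mod 53) since 53 is prime and gcd(40, 53) = 1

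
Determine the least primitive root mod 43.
p - 1 = 42 has prime divisors 2, 3, 7. h is a primitive root mod 43 iff h^(42/q) ≢ 1 (mod 43) for each such q.
h = 2: 2^21 ≡ 42, 2^14 ≡ 1, 2^6 ≡ 21 (mod 43); 2^14 ≡ 1, so not a primitive root.
h = 3: 3^21 ≡ 42, 3^14 ≡ 36, 3^6 ≡ 41 (mod 43); none is 1, so 3 has order 42 and is a primitive root.
The smallest primitive root mod 43 is g = 3.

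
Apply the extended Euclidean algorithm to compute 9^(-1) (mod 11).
Extended GCD: 9(5) + 11(-4) = 1. So 9^(-1) ≡ 5 ≡ 5 (mod 11). Verify: 9 × 5 = 45 ≡ 1 (mod 11)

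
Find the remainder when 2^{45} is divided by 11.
By Fermat: 2^{10} ≡ 1 (mod 11). 45 = 4×10 + 5. So 2^{45} ≡ 2^{5} ≡ 10 (mod 11)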